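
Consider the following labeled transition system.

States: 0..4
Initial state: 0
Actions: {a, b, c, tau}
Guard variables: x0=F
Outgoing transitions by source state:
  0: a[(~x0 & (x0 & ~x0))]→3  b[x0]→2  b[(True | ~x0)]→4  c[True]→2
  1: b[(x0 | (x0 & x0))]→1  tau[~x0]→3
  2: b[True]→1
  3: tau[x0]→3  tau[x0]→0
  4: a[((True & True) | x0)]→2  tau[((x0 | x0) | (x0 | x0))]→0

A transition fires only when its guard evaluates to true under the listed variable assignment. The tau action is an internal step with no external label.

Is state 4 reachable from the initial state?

Answer: REACHABLE

Trace:
Guard filter leaves 5 enabled edge(s).
L0 = {0}
L1 = {2,4}  now seen {0,2,4}
L2 = {1}  now seen {0,1,2,4}
L3 = {3}  now seen {0,1,2,3,4}
Reachable = {0,1,2,3,4}
Path to 4: b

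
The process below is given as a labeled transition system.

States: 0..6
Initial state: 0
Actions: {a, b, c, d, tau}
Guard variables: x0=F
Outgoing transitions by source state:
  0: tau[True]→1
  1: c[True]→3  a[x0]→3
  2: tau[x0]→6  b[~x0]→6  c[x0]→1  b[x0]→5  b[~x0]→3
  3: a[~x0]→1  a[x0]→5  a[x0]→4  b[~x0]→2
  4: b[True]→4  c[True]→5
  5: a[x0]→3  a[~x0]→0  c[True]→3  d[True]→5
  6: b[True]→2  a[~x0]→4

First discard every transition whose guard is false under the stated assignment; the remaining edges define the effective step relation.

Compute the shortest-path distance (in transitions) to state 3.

Answer: 2

Analysis:
BFS to 3:
  Layer 0: {0}
  Layer 1: {1}
  Layer 2: {3}
3 enters at depth 2; path tau·c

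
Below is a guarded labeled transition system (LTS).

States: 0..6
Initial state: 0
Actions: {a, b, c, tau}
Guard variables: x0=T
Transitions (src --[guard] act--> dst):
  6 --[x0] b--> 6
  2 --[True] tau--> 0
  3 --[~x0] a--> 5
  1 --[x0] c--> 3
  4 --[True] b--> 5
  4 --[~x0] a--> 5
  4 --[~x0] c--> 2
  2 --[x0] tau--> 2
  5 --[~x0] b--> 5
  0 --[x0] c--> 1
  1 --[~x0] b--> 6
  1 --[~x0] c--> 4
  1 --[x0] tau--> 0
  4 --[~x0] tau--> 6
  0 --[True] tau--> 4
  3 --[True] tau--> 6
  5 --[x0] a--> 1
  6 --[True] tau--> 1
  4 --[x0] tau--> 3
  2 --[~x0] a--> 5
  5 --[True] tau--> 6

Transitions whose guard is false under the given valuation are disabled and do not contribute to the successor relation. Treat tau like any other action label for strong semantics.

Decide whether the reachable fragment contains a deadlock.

Reach set: {0,1,3,4,5,6}
  0: c→1  tau→4  [2 exit(s)]
  1: c→3  tau→0  [2 exit(s)]
  3: tau→6  [1 exit(s)]
  4: b→5  tau→3  [2 exit(s)]
  5: a→1  tau→6  [2 exit(s)]
  6: b→6  tau→1  [2 exit(s)]

Answer: DEADLOCK-FREE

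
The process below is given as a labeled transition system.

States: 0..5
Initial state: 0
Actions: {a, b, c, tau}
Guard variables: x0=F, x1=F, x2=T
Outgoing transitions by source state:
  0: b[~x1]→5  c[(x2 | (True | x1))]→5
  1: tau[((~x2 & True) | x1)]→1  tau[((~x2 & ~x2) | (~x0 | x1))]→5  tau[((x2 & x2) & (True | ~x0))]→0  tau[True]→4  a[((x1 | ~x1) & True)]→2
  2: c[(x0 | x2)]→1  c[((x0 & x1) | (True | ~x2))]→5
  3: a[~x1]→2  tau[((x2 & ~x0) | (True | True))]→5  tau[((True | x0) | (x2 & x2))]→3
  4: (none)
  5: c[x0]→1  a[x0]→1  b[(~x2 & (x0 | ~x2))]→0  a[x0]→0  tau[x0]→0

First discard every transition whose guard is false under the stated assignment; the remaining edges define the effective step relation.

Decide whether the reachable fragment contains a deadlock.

Answer: DEADLOCK at state 5

Trace:
Reachable = {0,5}
  0: b→5  c→5  [2 exit(s)]
  5: ∅  [no exit]
witness 5: b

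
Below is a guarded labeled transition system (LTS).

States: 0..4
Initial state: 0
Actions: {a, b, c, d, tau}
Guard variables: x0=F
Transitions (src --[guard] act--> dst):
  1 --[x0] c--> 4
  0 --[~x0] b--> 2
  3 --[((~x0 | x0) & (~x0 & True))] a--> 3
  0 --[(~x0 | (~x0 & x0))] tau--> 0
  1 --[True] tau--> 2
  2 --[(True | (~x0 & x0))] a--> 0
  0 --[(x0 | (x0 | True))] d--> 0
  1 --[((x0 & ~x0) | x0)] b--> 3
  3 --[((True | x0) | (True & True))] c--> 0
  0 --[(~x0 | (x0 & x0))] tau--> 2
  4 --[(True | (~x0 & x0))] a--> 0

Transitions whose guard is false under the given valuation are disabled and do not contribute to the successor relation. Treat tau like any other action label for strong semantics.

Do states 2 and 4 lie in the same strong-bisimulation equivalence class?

Bisimulation quotient by refinement:
  π0 = {{0,1,2,3,4}}
  π1 = {{0},{1},{2,4},{3}}
Fixed point at round 2; 4 class(es).
[2]={2,4}  [4]={2,4}

Answer: BISIMILAR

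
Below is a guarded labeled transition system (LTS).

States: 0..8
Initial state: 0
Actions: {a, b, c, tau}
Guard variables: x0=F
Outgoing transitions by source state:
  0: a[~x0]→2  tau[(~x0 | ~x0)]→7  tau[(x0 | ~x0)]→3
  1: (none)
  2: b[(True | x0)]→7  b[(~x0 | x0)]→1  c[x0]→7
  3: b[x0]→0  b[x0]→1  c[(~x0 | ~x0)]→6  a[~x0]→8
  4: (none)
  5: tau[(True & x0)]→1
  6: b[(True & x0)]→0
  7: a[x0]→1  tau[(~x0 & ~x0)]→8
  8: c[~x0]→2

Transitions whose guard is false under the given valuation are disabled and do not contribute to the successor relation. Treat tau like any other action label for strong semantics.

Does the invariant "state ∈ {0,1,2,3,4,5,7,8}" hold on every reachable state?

Answer: INVARIANT VIOLATED at state 6

Analysis:
Allowed set {0,1,2,3,4,5,7,8}
R = {0,1,2,3,6,7,8}
  0: safe
  1: safe
  2: safe
  3: safe
  6: ✗ unsafe
  7: safe
  8: safe
counterexample path to 6: tau·c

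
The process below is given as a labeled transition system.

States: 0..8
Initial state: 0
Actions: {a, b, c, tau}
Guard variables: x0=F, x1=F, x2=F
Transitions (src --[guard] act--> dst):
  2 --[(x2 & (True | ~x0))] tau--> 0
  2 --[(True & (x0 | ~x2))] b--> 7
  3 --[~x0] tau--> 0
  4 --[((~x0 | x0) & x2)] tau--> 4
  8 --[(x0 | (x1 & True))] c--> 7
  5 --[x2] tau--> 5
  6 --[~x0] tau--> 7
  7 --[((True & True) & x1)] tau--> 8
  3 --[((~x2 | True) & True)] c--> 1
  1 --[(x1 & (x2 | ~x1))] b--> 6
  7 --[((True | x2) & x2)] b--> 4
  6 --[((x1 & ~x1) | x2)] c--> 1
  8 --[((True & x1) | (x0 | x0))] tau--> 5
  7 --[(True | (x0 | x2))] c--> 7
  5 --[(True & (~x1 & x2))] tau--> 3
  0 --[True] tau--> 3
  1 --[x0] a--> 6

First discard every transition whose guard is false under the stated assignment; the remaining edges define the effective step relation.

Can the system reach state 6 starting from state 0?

Guard filter leaves 6 enabled edge(s).
Layer 0: {0}
Layer 1: {3}  cumulative {0,3}
Layer 2: {1}  cumulative {0,1,3}
Reachable = {0,1,3}

Answer: UNREACHABLE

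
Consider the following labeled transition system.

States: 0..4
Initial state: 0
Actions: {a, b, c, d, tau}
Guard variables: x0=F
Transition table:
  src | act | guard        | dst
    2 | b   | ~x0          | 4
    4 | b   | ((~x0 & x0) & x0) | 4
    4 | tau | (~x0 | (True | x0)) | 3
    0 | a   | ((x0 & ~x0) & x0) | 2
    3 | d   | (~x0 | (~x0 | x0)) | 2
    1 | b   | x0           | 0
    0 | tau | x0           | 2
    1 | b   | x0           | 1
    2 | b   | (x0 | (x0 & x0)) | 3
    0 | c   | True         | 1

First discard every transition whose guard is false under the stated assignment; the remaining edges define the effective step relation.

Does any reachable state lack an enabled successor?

Answer: DEADLOCK at state 1

Working:
R = {0,1}
  0: c→1  [deg 1]
  1: ∅  [deadlock]
witness 1: c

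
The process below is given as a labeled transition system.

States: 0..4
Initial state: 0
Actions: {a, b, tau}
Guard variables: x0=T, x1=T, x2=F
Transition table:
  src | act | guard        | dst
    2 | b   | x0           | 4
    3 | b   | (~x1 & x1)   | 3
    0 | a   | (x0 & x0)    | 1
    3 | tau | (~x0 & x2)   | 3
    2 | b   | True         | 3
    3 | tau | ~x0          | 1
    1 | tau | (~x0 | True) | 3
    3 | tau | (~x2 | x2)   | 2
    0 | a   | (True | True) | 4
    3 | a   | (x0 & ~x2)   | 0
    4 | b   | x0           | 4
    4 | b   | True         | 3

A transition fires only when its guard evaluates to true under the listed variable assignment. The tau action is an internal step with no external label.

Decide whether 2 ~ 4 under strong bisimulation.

Compute ~ classes (split until stable):
  round 0: {{0,1,2,3,4}}
  round 1: {{0},{1},{2,4},{3}}
4 equivalence class(es) (converged in 2)
[2]={2,4}  [4]={2,4}

Answer: BISIMILAR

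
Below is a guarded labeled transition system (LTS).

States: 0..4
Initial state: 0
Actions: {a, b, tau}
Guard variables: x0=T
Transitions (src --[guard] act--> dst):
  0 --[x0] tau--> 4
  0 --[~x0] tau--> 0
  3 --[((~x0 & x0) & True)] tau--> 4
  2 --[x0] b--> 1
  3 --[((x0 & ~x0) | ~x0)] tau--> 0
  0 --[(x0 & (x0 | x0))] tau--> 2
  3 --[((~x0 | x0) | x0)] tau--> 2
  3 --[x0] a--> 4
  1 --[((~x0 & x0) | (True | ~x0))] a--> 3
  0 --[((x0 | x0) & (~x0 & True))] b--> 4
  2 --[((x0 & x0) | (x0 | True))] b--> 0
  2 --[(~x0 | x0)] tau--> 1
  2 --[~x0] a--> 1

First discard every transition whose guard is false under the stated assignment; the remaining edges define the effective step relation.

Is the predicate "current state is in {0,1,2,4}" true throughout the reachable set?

Answer: INVARIANT VIOLATED at state 3

Working:
Allowed set {0,1,2,4}
Reach set: {0,1,2,3,4}
  0: safe
  1: safe
  2: safe
  3: outside
  4: safe
witness against invariant: tau·b·a → 3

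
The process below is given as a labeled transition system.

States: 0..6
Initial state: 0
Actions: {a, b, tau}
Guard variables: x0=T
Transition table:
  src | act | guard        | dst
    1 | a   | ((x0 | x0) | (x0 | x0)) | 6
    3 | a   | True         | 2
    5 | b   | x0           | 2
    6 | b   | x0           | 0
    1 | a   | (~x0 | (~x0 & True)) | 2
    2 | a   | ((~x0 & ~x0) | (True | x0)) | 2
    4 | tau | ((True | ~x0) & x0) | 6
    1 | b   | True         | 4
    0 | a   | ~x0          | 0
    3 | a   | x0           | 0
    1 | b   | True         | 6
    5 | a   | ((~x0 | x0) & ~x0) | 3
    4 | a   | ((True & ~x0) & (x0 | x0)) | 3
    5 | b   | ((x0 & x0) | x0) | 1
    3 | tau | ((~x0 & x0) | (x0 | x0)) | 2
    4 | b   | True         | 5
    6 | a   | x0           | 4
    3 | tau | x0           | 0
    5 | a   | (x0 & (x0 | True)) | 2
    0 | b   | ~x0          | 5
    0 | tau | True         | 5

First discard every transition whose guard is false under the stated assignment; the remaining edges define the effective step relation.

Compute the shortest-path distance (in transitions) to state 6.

Answer: 3

Trace:
BFS to 6:
  L0 = {0}
  L1 = {5}
  L2 = {1,2}
  L3 = {4,6}
depth(6)=3, e.g. tau·b·a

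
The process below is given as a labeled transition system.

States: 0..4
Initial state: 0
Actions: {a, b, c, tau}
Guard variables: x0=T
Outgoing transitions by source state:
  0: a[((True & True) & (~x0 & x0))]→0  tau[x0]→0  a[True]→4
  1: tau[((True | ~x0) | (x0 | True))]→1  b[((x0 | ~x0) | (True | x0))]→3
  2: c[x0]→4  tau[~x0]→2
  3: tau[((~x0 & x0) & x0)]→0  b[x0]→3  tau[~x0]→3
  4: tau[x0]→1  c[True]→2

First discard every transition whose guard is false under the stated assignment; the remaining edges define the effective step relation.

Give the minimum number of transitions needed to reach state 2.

Answer: 2

Working:
Layered search for 2:
  L0 = {0}
  L1 = {4}
  L2 = {1,2}
depth(2)=2, e.g. a·c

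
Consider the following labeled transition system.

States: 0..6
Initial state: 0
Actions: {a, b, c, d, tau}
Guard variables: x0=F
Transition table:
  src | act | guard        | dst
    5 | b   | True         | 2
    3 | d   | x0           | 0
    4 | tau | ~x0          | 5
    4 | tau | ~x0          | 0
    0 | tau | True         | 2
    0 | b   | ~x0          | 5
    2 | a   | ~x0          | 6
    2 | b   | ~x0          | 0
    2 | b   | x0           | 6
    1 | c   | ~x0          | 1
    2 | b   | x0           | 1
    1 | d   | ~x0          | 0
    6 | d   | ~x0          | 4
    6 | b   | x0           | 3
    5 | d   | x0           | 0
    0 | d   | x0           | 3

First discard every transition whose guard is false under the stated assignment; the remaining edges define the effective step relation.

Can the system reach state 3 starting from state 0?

After dropping false guards: 10 live edges.
Layer 0: {0}
Layer 1: {2,5}  total {0,2,5}
Layer 2: {6}  total {0,2,5,6}
Layer 3: {4}  total {0,2,4,5,6}
R = {0,2,4,5,6}

Answer: UNREACHABLE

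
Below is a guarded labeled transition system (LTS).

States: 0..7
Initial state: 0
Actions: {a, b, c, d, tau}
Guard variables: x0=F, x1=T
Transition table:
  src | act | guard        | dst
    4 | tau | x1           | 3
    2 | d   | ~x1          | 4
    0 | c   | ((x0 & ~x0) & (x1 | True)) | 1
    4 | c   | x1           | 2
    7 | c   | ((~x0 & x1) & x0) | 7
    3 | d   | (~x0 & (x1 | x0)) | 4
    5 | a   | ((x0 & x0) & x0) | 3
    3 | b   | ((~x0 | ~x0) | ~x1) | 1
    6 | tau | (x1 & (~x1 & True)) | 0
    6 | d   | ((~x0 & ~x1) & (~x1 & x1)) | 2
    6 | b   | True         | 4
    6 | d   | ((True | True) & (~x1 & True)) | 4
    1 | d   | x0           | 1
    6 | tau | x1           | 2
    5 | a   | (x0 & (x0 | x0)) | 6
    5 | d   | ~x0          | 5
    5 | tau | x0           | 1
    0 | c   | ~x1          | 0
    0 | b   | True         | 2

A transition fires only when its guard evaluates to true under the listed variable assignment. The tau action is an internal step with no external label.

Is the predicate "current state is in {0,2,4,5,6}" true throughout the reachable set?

Answer: INVARIANT HOLDS

Analysis:
Inv-set: {0,2,4,5,6}
Reach set: {0,2}
  0: safe
  2: safe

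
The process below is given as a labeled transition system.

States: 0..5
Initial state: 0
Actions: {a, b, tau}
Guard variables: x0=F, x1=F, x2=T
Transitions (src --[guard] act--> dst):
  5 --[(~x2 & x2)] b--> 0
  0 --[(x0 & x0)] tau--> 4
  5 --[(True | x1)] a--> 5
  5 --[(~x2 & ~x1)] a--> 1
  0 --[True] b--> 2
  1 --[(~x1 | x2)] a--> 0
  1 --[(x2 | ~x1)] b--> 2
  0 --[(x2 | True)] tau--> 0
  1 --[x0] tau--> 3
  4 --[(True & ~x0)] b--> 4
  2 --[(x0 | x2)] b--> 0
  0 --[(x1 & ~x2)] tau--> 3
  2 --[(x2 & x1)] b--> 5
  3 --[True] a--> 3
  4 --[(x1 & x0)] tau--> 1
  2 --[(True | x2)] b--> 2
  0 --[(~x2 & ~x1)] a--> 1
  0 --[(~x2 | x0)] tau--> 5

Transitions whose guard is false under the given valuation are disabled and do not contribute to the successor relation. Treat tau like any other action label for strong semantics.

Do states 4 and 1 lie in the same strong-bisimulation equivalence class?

Answer: NOT BISIMILAR

Analysis:
Compute ~ classes (split until stable):
  π0 = {{0,1,2,3,4,5}}
  π1 = {{0},{1},{2,4},{3,5}}
  π2 = {{0},{1},{2},{3,5},{4}}
5 equivalence class(es) (converged in 3)
class of 4: {4}; class of 1: {1}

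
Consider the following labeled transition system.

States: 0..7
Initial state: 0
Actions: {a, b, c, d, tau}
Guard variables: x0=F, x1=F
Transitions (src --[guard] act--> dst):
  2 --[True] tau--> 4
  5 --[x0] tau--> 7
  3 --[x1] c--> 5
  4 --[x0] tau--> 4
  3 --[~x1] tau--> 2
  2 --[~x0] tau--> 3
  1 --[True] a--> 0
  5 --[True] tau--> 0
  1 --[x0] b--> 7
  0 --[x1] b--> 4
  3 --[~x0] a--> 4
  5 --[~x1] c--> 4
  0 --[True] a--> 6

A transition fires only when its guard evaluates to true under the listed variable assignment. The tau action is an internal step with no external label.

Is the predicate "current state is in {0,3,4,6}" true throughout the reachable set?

Allowed set {0,3,4,6}
Reachable = {0,6}
  0: ok
  6: ok

Answer: INVARIANT HOLDS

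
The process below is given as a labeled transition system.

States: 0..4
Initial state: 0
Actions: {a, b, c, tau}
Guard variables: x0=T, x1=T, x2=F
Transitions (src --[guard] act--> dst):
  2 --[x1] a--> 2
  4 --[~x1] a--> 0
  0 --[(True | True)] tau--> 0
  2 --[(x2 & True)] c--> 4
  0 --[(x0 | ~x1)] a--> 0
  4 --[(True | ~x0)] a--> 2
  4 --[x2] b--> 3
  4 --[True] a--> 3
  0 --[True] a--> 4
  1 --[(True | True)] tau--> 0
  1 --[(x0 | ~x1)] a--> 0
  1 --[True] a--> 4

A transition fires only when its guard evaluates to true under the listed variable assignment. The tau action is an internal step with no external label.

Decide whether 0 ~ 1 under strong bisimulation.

Answer: BISIMILAR

Trace:
Refine partition for ~:
  P[0] = {{0,1,2,3,4}}
  P[1] = {{0,1},{2,4},{3}}
  P[2] = {{0,1},{2},{3},{4}}
stable after 3 split(s): 4 block(s)
class of 0: {0,1}; class of 1: {0,1}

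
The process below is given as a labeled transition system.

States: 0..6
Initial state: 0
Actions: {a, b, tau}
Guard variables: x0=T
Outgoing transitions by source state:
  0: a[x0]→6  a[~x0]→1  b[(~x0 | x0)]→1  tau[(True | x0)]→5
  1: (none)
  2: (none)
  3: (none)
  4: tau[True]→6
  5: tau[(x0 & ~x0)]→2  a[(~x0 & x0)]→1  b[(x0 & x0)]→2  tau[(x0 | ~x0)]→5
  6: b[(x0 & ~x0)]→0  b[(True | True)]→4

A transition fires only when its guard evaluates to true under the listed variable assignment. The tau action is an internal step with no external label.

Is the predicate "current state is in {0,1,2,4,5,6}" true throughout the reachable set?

Answer: INVARIANT HOLDS

Analysis:
Allowed set {0,1,2,4,5,6}
Reachable = {0,1,2,4,5,6}
  0: safe
  1: safe
  2: safe
  4: safe
  5: safe
  6: safe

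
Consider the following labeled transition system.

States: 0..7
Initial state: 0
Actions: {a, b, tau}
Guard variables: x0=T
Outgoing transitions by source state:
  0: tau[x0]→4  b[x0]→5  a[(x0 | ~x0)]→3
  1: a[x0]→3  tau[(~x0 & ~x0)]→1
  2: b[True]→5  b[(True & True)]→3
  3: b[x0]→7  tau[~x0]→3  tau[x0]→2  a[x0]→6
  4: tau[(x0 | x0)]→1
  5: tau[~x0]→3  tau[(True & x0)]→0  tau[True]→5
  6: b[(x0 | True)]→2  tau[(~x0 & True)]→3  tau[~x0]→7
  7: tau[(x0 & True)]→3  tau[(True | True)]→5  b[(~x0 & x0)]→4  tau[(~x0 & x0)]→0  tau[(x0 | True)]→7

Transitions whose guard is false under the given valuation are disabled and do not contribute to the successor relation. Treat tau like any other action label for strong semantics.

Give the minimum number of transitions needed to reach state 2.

Layered search for 2:
  Layer 0: {0}
  Layer 1: {3,4,5}
  Layer 2: {1,2,6,7}
2 enters at depth 2; path a·tau

Answer: 2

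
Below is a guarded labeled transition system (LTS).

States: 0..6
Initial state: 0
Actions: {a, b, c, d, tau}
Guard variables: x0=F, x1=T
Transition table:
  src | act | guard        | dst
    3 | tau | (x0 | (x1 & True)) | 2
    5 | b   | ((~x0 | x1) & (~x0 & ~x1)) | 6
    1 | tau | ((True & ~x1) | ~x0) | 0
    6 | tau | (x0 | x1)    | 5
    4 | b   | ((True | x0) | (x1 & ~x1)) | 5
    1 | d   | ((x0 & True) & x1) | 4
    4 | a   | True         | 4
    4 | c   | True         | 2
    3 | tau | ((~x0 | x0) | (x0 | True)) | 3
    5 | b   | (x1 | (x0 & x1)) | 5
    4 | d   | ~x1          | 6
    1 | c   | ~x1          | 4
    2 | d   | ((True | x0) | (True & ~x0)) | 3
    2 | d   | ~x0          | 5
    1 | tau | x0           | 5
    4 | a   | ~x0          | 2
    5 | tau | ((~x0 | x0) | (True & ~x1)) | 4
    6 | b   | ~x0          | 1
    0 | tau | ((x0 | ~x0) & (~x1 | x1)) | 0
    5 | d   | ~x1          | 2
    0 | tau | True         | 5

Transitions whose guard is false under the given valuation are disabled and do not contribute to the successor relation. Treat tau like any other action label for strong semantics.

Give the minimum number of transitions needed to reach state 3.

Answer: 4

Working:
BFS to 3:
  depth 0: {0}
  depth 1: {5}
  depth 2: {4}
  depth 3: {2}
  depth 4: {3}
first hit 3 at d=4 via tau·tau·a·d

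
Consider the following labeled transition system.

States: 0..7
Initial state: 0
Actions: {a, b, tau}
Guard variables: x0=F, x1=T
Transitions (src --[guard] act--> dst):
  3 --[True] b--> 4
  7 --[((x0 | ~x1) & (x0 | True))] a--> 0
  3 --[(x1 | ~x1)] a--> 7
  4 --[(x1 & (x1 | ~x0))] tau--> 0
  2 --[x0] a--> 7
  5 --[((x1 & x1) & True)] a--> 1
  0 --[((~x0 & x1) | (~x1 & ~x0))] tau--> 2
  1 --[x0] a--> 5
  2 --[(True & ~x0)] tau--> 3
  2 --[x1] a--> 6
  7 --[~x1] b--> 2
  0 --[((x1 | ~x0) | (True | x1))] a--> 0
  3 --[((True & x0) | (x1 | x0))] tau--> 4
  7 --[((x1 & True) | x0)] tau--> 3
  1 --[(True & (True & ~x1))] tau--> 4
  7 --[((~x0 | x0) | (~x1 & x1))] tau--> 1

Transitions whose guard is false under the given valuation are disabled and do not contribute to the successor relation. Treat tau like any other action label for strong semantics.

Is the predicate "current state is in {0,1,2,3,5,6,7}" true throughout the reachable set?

Safe = {0,1,2,3,5,6,7}
Reach set: {0,1,2,3,4,6,7}
  0: safe
  1: safe
  2: safe
  3: safe
  4: outside
  6: safe
  7: safe
counterexample path to 4: tau·tau·b

Answer: INVARIANT VIOLATED at state 4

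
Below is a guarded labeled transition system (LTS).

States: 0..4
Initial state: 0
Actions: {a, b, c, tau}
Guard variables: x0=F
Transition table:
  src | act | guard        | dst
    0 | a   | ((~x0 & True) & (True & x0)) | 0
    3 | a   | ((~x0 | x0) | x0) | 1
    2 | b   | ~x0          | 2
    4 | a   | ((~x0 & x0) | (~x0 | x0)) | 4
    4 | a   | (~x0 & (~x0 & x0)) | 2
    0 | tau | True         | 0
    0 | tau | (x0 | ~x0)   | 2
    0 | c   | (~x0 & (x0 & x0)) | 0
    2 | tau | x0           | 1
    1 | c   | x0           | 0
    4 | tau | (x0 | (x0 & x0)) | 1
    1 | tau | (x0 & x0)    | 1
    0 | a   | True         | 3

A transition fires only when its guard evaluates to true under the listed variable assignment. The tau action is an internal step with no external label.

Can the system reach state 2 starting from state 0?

Answer: REACHABLE

Analysis:
6 transition(s) survive guard evaluation.
L0 = {0}
L1 = {2,3}  cumulative {0,2,3}
L2 = {1}  cumulative {0,1,2,3}
Reachable = {0,1,2,3}
Path to 2: tau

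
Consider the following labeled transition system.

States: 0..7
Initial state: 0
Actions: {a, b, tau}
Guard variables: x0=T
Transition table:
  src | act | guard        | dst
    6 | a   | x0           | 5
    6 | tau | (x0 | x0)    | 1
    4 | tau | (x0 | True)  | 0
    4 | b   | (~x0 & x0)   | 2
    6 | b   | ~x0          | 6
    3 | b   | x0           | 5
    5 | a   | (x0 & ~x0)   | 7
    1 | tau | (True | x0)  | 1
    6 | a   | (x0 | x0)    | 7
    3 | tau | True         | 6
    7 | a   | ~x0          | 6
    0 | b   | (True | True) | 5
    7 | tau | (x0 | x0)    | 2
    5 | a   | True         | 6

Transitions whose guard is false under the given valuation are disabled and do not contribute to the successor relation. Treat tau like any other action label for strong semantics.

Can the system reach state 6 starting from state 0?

Guard filter leaves 10 enabled edge(s).
Layer 0: {0}
Layer 1: {5}  now seen {0,5}
Layer 2: {6}  now seen {0,5,6}
Layer 3: {1,7}  now seen {0,1,5,6,7}
Layer 4: {2}  now seen {0,1,2,5,6,7}
Reachable = {0,1,2,5,6,7}
witness 6: b·a

Answer: REACHABLE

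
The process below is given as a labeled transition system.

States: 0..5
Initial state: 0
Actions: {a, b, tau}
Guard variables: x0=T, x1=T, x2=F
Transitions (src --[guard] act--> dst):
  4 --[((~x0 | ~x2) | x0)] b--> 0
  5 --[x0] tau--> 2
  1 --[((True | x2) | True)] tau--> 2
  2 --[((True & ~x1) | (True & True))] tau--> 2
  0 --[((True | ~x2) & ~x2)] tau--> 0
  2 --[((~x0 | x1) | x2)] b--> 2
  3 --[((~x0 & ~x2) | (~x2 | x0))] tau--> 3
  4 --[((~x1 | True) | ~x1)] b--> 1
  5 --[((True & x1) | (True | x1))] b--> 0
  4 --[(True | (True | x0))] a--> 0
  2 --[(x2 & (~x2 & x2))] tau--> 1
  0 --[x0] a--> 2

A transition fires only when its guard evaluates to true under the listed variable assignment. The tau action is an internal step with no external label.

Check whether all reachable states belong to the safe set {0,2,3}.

Answer: INVARIANT HOLDS

Trace:
Safe = {0,2,3}
R = {0,2}
  0: safe
  2: safe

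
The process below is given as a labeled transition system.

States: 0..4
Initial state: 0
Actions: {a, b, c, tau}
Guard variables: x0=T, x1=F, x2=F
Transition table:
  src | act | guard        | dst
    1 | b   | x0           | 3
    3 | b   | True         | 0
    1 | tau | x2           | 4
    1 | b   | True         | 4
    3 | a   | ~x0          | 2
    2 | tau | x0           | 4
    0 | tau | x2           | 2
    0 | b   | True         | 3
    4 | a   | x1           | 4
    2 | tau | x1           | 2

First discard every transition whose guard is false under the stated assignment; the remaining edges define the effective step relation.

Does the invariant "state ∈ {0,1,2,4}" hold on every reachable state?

Allowed set {0,1,2,4}
R = {0,3}
  0: ok
  3: VIOLATES
witness against invariant: b → 3

Answer: INVARIANT VIOLATED at state 3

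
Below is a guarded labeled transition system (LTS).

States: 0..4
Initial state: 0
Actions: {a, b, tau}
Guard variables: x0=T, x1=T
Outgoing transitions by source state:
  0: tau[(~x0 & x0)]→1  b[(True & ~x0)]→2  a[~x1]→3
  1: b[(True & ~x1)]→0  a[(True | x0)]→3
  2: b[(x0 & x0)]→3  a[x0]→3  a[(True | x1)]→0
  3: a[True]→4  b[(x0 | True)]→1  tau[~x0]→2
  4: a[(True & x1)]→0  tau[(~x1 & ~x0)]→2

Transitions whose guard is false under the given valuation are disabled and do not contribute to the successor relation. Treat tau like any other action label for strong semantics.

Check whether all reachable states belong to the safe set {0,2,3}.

Allowed set {0,2,3}
Reachable = {0}
  0: safe

Answer: INVARIANT HOLDS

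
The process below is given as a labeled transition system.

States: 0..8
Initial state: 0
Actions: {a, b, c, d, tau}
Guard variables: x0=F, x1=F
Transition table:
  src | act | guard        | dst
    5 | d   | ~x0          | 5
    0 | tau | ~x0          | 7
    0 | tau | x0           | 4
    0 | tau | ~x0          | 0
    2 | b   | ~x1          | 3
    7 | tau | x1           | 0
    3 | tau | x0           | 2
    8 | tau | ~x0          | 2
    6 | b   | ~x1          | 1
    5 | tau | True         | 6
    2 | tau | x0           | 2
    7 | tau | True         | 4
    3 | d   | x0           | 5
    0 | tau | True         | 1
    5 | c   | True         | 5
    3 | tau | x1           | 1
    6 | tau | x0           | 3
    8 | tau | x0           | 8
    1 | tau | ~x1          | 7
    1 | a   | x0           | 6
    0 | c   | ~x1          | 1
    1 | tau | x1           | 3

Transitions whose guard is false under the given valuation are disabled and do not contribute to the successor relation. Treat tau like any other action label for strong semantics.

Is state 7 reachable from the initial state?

Answer: REACHABLE

Working:
12 transition(s) survive guard evaluation.
L0 = {0}
L1 = {1,7}  now seen {0,1,7}
L2 = {4}  now seen {0,1,4,7}
Reachable = {0,1,4,7}
trace reaching 7: tau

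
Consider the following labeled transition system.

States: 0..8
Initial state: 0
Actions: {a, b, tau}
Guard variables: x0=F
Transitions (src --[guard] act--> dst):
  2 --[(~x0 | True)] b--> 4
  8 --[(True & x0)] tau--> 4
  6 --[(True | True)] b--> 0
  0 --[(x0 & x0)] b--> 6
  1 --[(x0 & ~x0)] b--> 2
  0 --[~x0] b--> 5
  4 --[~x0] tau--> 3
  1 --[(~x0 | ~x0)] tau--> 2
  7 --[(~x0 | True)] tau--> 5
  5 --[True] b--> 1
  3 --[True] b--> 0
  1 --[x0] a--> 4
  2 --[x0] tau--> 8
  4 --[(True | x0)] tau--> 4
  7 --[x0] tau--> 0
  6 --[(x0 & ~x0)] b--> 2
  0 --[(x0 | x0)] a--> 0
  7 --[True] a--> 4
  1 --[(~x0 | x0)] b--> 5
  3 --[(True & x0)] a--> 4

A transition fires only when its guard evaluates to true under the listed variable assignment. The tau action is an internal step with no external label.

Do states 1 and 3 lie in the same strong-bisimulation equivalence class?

Answer: NOT BISIMILAR

Trace:
Compute ~ classes (split until stable):
  π0 = {{0,1,2,3,4,5,6,7,8}}
  π1 = {{0,2,3,5,6},{1},{4},{7},{8}}
  π2 = {{0,3,6},{1},{2},{4},{5},{7},{8}}
  π3 = {{0},{1},{2},{3,6},{4},{5},{7},{8}}
Fixed point at round 4; 8 class(es).
class of 1: {1}; class of 3: {3,6}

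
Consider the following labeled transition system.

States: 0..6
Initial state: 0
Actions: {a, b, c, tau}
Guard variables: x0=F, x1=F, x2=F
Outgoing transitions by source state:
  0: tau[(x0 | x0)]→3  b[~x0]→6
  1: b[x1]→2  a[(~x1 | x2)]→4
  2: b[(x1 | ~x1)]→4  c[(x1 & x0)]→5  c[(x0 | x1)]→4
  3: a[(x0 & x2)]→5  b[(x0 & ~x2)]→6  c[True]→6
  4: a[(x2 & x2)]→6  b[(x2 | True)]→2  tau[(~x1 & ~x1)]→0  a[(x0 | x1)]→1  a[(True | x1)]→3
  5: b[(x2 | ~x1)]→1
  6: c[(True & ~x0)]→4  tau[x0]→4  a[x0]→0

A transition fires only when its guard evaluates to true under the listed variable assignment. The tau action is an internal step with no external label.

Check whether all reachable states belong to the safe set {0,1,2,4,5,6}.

Safe = {0,1,2,4,5,6}
Reach set: {0,2,3,4,6}
  0: ✓
  2: ✓
  3: VIOLATES
  4: ✓
  6: ✓
reach 3 via b·c·a — violates

Answer: INVARIANT VIOLATED at state 3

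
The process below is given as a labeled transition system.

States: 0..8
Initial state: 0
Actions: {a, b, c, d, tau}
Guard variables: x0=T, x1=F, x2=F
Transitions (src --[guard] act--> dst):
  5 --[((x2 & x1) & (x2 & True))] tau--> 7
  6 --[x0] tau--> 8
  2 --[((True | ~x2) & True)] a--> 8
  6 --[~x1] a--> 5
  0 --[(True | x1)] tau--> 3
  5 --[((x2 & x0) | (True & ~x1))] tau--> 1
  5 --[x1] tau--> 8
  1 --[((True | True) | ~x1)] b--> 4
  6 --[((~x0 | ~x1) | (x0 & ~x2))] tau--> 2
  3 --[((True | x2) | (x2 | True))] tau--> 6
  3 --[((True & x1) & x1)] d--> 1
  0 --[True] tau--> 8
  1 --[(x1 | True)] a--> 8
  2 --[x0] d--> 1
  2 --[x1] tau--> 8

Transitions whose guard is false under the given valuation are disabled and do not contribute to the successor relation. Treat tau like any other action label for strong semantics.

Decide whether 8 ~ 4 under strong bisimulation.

Compute ~ classes (split until stable):
  P[0] = {{0,1,2,3,4,5,6,7,8}}
  P[1] = {{0,3,5},{1},{2},{4,7,8},{6}}
  P[2] = {{0},{1},{2},{3},{4,7,8},{5},{6}}
7 equivalence class(es) (converged in 3)
8∈{4,7,8}, 4∈{4,7,8}

Answer: BISIMILAR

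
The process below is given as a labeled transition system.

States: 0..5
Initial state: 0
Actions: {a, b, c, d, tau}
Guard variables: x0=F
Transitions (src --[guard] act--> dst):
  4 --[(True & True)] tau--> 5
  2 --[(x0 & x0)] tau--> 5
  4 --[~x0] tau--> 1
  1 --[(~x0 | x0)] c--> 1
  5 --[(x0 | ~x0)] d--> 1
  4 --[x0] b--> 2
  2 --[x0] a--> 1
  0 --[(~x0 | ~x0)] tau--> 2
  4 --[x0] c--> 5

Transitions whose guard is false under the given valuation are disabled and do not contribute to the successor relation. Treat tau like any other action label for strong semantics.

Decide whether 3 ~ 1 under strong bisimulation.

Answer: NOT BISIMILAR

Trace:
Bisimulation quotient by refinement:
  P[0] = {{0,1,2,3,4,5}}
  P[1] = {{0,4},{1},{2,3},{5}}
  P[2] = {{0},{1},{2,3},{4},{5}}
stable after 3 split(s): 5 block(s)
class of 3: {2,3}; class of 1: {1}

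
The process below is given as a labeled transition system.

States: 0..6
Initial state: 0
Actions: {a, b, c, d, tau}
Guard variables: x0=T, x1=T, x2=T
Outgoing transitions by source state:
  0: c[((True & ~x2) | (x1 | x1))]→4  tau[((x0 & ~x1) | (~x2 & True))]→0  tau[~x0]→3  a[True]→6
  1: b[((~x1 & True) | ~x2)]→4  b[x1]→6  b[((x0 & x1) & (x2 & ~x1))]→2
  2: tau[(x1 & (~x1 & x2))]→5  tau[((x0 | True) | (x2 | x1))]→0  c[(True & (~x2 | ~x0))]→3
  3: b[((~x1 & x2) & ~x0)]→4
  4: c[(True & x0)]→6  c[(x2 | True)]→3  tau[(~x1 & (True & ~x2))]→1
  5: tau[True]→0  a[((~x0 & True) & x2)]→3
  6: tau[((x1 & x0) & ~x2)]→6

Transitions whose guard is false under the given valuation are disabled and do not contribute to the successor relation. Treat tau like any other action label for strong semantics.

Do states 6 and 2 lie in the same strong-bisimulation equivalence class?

Answer: NOT BISIMILAR

Analysis:
Compute ~ classes (split until stable):
  π0 = {{0,1,2,3,4,5,6}}
  π1 = {{0},{1},{2,5},{3,6},{4}}
5 equivalence class(es) (converged in 2)
class of 6: {3,6}; class of 2: {2,5}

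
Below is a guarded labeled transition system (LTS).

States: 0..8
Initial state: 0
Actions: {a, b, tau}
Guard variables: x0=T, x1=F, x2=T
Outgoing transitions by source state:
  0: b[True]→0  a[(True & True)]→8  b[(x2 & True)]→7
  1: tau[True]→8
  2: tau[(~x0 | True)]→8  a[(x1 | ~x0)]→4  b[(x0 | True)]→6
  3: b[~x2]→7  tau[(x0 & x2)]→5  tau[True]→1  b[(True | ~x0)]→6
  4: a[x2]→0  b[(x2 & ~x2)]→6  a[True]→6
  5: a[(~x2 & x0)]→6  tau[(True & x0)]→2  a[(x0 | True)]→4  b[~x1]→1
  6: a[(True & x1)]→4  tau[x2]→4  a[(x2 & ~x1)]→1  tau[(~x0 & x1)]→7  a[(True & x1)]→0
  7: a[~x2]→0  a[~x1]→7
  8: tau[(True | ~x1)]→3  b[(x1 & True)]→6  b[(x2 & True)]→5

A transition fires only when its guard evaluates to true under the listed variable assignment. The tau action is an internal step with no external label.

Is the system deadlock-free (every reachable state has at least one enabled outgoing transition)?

Reachable = {0,1,2,3,4,5,6,7,8}
  0: a→8  b→0  b→7  [deg 3]
  1: tau→8  [deg 1]
  2: b→6  tau→8  [deg 2]
  3: b→6  tau→1  tau→5  [deg 3]
  4: a→0  a→6  [deg 2]
  5: a→4  b→1  tau→2  [deg 3]
  6: a→1  tau→4  [deg 2]
  7: a→7  [deg 1]
  8: b→5  tau→3  [deg 2]

Answer: DEADLOCK-FREE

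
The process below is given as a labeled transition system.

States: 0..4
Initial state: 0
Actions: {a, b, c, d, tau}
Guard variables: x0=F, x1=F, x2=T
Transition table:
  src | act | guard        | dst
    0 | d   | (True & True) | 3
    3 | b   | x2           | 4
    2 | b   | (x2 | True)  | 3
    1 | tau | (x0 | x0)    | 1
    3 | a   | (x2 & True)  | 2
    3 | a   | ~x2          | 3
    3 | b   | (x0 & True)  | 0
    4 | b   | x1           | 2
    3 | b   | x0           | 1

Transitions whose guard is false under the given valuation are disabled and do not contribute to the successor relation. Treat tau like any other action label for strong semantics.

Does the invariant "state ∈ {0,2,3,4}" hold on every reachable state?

Answer: INVARIANT HOLDS

Trace:
Safe = {0,2,3,4}
Reach set: {0,2,3,4}
  0: ok
  2: ok
  3: ok
  4: ok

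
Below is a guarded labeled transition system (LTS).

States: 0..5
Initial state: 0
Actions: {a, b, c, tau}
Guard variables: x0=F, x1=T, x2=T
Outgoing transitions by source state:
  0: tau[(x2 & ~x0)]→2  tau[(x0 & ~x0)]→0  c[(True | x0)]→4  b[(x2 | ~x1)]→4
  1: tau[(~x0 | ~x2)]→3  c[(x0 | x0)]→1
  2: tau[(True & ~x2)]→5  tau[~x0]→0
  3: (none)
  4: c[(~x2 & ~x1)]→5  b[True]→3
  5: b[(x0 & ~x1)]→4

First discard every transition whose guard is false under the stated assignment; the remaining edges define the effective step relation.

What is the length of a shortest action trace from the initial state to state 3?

Answer: 2

Analysis:
Layered search for 3:
  L0 = {0}
  L1 = {2,4}
  L2 = {3}
first hit 3 at d=2 via b·b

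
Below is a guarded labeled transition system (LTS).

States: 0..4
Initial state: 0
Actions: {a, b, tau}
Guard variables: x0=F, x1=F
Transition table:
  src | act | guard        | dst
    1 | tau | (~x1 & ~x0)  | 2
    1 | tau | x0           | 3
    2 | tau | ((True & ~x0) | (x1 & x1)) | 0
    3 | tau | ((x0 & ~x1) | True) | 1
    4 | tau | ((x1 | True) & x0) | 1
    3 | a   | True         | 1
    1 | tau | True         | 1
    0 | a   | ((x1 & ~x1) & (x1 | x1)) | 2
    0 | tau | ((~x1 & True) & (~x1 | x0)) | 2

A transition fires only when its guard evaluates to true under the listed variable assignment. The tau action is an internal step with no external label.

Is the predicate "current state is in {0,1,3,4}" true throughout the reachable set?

Inv-set: {0,1,3,4}
Reach set: {0,2}
  0: ok
  2: ✗ unsafe
reach 2 via tau — violates

Answer: INVARIANT VIOLATED at state 2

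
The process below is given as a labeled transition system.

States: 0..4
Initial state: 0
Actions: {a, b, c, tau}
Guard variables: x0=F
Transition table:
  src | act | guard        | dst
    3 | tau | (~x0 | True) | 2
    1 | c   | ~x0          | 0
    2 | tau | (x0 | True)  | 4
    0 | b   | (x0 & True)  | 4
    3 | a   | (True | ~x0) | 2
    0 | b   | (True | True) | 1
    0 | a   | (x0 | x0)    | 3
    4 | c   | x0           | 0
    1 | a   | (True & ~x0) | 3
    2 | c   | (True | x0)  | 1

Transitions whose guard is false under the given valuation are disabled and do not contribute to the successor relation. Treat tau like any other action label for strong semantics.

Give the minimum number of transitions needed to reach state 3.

BFS to 3:
  depth 0: {0}
  depth 1: {1}
  depth 2: {3}
first hit 3 at d=2 via b·a

Answer: 2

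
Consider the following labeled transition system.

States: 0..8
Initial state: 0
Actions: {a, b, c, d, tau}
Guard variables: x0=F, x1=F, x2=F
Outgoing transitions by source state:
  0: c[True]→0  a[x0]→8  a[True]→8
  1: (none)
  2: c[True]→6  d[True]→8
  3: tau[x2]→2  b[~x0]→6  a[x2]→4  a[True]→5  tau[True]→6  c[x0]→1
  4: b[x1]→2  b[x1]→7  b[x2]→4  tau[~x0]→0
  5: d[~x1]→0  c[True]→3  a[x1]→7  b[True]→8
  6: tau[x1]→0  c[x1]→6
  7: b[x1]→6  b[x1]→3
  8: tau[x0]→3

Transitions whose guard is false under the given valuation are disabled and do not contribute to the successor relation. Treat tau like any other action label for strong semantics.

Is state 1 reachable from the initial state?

Guard filter leaves 11 enabled edge(s).
depth 0: {0}
depth 1: {8}  now seen {0,8}
Reachable = {0,8}

Answer: UNREACHABLE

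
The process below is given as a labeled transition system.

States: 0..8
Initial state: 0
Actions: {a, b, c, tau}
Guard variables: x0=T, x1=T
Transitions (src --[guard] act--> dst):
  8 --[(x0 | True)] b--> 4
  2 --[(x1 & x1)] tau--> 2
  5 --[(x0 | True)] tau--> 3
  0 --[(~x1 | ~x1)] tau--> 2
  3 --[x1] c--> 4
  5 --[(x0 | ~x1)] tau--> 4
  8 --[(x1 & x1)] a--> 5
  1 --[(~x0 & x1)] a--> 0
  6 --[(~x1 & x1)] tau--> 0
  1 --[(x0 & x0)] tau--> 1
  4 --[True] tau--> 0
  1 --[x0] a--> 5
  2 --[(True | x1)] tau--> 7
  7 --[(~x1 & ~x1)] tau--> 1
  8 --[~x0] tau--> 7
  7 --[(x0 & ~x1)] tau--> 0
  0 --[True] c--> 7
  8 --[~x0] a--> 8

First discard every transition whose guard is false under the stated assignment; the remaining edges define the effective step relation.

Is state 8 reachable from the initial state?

Answer: UNREACHABLE

Analysis:
11 transition(s) survive guard evaluation.
L0 = {0}
L1 = {7}  now seen {0,7}
Reachable = {0,7}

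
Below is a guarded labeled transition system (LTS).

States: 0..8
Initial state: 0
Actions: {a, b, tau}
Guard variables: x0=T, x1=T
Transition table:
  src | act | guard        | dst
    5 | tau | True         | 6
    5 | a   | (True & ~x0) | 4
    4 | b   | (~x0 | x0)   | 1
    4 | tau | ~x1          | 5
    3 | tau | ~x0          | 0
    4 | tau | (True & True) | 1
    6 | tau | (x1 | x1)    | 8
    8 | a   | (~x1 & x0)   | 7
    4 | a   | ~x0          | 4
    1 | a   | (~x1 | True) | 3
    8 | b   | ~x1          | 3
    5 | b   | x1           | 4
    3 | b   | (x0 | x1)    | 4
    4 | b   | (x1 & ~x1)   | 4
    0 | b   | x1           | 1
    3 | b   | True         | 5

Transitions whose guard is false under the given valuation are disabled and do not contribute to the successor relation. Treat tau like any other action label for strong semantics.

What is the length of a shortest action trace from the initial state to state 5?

Answer: 3

Analysis:
Layered search for 5:
  L0 = {0}
  L1 = {1}
  L2 = {3}
  L3 = {4,5}
depth(5)=3, e.g. b·a·b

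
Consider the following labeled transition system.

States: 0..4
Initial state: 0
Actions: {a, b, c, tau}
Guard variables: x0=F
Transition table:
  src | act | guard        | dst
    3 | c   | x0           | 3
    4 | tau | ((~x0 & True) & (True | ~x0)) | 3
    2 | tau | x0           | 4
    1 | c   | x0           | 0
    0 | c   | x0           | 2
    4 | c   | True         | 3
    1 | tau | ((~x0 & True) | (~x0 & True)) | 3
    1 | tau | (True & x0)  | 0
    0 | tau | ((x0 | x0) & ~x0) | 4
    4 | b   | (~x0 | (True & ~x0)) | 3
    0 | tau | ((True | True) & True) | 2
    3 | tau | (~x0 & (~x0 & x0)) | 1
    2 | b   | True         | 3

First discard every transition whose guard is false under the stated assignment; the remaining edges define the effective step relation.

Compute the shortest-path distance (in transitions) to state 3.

Answer: 2

Trace:
BFS to 3:
  Layer 0: {0}
  Layer 1: {2}
  Layer 2: {3}
depth(3)=2, e.g. tau·b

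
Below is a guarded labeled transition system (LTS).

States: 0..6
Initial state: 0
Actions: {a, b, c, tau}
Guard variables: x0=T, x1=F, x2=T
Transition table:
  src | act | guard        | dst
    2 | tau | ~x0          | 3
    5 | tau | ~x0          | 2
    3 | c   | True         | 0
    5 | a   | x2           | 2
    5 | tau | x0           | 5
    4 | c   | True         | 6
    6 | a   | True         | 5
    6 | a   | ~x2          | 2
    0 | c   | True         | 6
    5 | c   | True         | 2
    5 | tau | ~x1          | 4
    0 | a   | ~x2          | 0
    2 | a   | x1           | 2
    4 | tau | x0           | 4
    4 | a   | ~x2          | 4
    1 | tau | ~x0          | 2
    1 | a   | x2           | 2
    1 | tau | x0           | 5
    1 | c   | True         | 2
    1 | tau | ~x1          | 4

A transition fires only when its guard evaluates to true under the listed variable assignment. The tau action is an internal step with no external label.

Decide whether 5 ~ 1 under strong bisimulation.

Answer: BISIMILAR

Working:
Bisimulation quotient by refinement:
  round 0: {{0,1,2,3,4,5,6}}
  round 1: {{0,3},{1,5},{2},{4},{6}}
  round 2: {{0},{1,5},{2},{3},{4},{6}}
Fixed point at round 3; 6 class(es).
[5]={1,5}  [1]={1,5}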